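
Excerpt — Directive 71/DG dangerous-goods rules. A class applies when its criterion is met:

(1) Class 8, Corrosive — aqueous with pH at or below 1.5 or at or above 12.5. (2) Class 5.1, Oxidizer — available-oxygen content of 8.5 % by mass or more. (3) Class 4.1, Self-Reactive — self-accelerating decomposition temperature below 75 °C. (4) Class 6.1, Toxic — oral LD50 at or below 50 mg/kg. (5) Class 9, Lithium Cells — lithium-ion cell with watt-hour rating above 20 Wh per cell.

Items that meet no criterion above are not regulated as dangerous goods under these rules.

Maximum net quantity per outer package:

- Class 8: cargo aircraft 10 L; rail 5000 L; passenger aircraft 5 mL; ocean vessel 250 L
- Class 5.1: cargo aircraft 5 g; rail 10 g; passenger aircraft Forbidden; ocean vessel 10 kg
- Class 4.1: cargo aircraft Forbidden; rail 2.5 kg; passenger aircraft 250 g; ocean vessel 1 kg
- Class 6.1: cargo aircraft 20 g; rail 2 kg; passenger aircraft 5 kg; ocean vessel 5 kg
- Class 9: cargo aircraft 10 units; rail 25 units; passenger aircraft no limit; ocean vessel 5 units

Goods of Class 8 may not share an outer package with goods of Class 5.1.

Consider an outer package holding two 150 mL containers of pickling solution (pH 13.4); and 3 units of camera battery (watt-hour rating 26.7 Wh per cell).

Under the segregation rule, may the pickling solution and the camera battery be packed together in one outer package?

Yes

Pickling solution: pH 13.4 ≥ 12.5 → Class 8 (Corrosive).
With watt-hour rating 26.7 Wh per cell (> 20 Wh per cell), the camera battery falls in Class 9.
No segregation rule bars Class 8 with Class 9.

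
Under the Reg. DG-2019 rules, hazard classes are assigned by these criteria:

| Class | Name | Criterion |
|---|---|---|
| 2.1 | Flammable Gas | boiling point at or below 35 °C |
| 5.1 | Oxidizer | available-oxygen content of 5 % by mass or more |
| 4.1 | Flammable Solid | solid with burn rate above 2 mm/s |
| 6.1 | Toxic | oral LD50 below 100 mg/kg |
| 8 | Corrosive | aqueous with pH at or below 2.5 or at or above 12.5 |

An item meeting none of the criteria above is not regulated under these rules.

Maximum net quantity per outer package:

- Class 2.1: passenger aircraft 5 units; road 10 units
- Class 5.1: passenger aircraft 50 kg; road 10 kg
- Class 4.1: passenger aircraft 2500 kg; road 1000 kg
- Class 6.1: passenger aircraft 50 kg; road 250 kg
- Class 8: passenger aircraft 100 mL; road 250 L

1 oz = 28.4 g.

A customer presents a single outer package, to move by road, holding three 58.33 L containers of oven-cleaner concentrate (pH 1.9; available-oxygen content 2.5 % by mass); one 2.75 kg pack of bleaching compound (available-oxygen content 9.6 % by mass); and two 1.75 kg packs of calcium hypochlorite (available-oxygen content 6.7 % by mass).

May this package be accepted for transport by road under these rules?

Yes

The oven-cleaner concentrate has pH 1.9, which is ≤ 2.5, so it is Class 8 (Corrosive).
With available-oxygen content 9.6 % by mass (≥ 5 % by mass), the bleaching compound falls in Class 5.1.
Calcium hypochlorite: available-oxygen content 6.7 % by mass ≥ 5 % by mass → Class 5.1 (Oxidizer).
Class 5.1 net quantity: 2.75 kg + (two 1.75 kg packs = 3.5 kg) = 6.25 kg.
That is within the Class 5.1 road limit of 10 kg.
Class 8 quantity: three 58.33 L containers = 174.99 L.
174.99 L is within the road limit of 250 L for Class 8.
Every hazard class is within its road limit and no segregation rule is violated.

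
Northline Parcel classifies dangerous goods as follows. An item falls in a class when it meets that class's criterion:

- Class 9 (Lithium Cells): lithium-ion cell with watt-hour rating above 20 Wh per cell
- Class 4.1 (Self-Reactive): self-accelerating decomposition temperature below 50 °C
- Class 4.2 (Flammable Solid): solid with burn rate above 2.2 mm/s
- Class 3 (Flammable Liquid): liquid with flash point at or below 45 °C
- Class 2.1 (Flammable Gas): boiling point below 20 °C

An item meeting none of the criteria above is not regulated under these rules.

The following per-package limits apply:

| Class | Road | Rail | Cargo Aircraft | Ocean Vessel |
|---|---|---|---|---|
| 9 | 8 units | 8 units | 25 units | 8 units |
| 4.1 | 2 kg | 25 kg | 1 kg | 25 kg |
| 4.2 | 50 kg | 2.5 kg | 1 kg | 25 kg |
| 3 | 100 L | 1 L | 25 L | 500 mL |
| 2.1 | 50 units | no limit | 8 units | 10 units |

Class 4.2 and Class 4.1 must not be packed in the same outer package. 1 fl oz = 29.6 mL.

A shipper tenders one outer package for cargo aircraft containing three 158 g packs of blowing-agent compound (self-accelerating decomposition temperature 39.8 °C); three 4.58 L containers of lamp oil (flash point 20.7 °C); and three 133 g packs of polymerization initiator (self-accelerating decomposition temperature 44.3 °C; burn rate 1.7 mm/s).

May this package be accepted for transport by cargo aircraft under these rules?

Yes

Blowing-agent compound: self-accelerating decomposition temperature 39.8 °C < 50 °C → Class 4.1 (Self-Reactive).
Flash point 20.7 °C meets the Class 3 criterion (Flammable Liquid), so the lamp oil is Class 3.
The polymerization initiator has self-accelerating decomposition temperature 44.3 °C, which is < 50 °C, so it is Class 4.1 (Self-Reactive).
Class 4.1 net quantity: (three 158 g packs = 474 g) + (three 133 g packs = 399 g) = 873 g.
873 g ≤ 1 kg (cargo aircraft limit, Class 4.1) — within limit.
Class 3 quantity: three 4.58 L containers = 13.74 L.
That is within the Class 3 cargo aircraft limit of 25 L.
The segregation rule (Class 4.2 with Class 4.1) does not apply to Class 4.1 with Class 3.
Every hazard class is within its cargo aircraft limit and no segregation rule is violated.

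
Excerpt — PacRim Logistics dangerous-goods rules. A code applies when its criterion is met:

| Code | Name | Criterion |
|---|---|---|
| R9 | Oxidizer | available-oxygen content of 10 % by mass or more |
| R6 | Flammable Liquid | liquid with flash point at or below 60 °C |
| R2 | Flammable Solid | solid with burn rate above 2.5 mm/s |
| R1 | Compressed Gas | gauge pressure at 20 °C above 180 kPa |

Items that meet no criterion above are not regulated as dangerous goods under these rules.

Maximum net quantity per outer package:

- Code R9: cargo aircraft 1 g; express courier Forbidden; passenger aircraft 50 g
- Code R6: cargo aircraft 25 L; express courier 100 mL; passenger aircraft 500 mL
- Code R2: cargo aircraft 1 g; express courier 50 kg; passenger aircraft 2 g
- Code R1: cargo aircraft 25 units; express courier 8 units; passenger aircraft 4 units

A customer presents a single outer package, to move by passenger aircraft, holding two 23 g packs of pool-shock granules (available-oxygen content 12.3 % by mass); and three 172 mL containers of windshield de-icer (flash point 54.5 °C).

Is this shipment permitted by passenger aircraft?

Available-oxygen content 12.3 % by mass meets the Code R9 criterion (Oxidizer), so the pool-shock granules are Code R9.
With flash point 54.5 °C (≤ 60 °C), the windshield de-icer falls in Code R6.
Code R6 quantity: three 172 mL containers = 516 mL.
That exceeds the Code R6 passenger aircraft limit of 500 mL.
Code R9 quantity: two 23 g packs = 46 g.
That is within the Code R9 passenger aircraft limit of 50 g.

No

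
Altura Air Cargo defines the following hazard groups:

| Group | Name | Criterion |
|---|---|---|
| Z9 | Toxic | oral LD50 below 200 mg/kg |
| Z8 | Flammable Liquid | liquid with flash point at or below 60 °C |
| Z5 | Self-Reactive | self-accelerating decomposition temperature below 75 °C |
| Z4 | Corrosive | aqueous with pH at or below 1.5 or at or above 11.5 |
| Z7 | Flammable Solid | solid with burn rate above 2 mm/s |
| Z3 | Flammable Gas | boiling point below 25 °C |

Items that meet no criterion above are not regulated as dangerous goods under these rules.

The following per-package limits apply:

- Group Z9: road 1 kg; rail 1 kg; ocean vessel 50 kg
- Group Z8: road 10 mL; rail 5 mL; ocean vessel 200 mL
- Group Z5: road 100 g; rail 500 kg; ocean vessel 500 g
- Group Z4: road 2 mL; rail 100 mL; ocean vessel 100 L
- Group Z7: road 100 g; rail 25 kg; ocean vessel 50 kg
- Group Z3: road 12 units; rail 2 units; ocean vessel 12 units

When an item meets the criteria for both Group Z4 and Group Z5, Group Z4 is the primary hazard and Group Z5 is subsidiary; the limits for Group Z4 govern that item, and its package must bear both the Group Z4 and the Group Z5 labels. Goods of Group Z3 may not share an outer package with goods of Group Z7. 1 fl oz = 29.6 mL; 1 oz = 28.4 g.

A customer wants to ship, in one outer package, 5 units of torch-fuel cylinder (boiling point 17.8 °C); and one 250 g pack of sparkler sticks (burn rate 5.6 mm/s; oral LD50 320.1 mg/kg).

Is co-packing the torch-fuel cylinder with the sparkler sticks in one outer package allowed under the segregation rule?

No

With boiling point 17.8 °C (< 25 °C), the torch-fuel cylinder falls in Group Z3.
Burn rate 5.6 mm/s meets the Group Z7 criterion (Flammable Solid), so the sparkler sticks are Group Z7.
Group Z3 and Group Z7 may not share an outer package.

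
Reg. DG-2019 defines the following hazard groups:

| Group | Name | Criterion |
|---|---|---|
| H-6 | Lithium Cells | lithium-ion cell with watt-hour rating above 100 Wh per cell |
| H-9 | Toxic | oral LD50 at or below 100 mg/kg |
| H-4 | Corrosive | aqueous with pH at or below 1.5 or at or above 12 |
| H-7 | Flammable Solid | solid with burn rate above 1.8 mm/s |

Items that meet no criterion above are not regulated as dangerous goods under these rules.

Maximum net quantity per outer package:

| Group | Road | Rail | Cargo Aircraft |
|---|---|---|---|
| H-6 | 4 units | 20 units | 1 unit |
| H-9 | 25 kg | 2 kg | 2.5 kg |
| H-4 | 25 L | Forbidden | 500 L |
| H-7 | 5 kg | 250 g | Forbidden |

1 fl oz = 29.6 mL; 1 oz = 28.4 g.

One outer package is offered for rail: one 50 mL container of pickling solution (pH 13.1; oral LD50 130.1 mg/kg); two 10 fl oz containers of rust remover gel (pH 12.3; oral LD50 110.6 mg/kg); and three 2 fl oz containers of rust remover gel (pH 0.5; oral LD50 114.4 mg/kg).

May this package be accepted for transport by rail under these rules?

No

Pickling solution: pH 13.1 ≥ 12 → Group H-4 (Corrosive).
Rust remover gel: pH 12.3 ≥ 12 → Group H-4 (Corrosive).
The rust remover gel has pH 0.5, which is ≤ 1.5, so it is Group H-4 (Corrosive).
Group H-4 net quantity: 50 mL + (two 10 fl oz containers = 592 mL) + (three 2 fl oz containers = 177.6 mL) = 819.6 mL.
By rail, Group H-4 is Forbidden regardless of quantity.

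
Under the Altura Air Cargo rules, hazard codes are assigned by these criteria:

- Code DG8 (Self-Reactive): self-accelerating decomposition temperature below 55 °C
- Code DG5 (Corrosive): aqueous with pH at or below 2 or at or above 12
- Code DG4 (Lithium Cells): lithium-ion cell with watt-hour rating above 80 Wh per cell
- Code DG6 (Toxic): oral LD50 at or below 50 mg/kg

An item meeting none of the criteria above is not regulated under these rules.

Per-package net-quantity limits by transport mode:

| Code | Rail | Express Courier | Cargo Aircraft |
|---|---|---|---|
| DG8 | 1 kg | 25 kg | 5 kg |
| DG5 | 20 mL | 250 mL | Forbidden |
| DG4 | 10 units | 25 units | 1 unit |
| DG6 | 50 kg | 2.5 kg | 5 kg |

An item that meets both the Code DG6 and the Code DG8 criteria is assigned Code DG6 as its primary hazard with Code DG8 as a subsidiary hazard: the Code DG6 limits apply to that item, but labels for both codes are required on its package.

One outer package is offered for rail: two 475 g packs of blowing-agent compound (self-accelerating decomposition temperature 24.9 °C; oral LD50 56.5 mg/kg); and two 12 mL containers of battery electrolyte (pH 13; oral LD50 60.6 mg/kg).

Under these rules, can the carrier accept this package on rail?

The blowing-agent compound has self-accelerating decomposition temperature 24.9 °C, which is < 55 °C, so it is Code DG8 (Self-Reactive).
The battery electrolyte has pH 13, which is ≥ 12, so it is Code DG5 (Corrosive).
Code DG5 quantity: two 12 mL containers = 24 mL.
24 mL > 20 mL (rail limit, Code DG5) — over the limit.
Code DG8 quantity: two 475 g packs = 950 g.
That is within the Code DG8 rail limit of 1 kg.

No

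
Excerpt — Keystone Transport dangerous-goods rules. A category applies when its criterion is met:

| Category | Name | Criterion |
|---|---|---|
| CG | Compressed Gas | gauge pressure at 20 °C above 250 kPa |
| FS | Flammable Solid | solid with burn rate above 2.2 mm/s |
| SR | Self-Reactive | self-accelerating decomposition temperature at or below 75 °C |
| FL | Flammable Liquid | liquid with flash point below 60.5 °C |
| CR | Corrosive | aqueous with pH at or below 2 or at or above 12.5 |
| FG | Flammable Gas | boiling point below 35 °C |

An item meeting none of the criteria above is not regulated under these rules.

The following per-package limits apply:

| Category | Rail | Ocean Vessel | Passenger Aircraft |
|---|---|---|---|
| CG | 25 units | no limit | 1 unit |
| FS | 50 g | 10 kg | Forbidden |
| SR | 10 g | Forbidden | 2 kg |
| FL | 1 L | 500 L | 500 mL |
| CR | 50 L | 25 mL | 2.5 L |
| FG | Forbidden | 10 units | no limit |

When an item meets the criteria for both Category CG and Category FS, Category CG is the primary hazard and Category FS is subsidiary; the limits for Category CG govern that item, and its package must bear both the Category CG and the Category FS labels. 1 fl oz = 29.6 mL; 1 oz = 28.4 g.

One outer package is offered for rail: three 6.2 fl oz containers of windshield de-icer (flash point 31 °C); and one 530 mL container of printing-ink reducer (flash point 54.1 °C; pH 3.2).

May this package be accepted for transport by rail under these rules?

No

Windshield de-icer: flash point 31 °C < 60.5 °C → Category FL (Flammable Liquid).
With flash point 54.1 °C (< 60.5 °C), the printing-ink reducer falls in Category FL.
Total Category FL: (three 6.2 fl oz containers = 550.56 mL) + 530 mL = 1080.56 mL.
1080.56 mL > 1 L (rail limit, Category FL) — over the limit.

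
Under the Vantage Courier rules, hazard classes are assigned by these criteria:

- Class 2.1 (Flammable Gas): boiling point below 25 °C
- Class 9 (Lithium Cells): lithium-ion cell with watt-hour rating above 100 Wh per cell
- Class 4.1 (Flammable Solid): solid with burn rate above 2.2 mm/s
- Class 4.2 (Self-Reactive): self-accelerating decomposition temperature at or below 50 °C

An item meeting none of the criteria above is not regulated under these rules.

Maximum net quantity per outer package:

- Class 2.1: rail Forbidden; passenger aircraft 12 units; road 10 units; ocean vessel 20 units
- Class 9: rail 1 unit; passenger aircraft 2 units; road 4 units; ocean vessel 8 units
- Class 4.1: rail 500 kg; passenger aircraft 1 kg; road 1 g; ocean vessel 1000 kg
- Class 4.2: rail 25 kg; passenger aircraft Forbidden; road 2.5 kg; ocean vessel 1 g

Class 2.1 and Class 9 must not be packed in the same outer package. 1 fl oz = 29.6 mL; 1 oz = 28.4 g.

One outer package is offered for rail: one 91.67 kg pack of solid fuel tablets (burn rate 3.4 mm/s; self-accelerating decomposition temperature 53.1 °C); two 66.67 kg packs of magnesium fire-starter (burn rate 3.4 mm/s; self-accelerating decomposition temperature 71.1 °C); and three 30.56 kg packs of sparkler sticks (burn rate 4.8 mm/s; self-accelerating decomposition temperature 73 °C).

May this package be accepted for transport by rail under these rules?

Yes

Burn rate 3.4 mm/s meets the Class 4.1 criterion (Flammable Solid), so the solid fuel tablets are Class 4.1.
Magnesium fire-starter: burn rate 3.4 mm/s > 2.2 mm/s → Class 4.1 (Flammable Solid).
With burn rate 4.8 mm/s (> 2.2 mm/s), the sparkler sticks fall in Class 4.1.
Class 4.1 net quantity: 91.67 kg + (two 66.67 kg packs = 133.34 kg) + (three 30.56 kg packs = 91.68 kg) = 316.69 kg.
316.69 kg is within the rail limit of 500 kg for Class 4.1.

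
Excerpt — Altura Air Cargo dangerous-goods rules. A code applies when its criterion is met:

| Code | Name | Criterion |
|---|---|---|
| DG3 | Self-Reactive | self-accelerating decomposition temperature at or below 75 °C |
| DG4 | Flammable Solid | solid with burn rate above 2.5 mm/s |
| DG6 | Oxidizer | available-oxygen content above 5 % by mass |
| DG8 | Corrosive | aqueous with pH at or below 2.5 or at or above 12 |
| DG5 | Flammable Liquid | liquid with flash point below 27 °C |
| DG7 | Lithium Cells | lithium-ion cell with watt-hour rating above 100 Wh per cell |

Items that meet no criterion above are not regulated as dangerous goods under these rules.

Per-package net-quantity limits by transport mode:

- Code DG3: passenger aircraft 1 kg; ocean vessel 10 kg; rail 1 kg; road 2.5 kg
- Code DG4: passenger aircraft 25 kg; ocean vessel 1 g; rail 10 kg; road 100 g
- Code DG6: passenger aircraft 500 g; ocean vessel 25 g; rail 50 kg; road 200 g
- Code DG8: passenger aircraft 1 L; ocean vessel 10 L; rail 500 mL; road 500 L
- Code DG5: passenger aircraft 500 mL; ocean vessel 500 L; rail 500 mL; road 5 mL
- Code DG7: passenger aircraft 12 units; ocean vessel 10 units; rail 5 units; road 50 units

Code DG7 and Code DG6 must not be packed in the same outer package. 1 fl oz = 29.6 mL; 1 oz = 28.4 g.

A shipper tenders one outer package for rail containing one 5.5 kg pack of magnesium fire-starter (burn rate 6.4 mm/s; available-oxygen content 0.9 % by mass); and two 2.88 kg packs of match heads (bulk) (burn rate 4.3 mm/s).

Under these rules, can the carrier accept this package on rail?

No

With burn rate 6.4 mm/s (> 2.5 mm/s), the magnesium fire-starter falls in Code DG4.
Burn rate 4.3 mm/s meets the Code DG4 criterion (Flammable Solid), so the match heads (bulk) are Code DG4.
Total Code DG4: 5.5 kg + (two 2.88 kg packs = 5.76 kg) = 11.26 kg.
11.26 kg > 10 kg (rail limit, Code DG4) — over the limit.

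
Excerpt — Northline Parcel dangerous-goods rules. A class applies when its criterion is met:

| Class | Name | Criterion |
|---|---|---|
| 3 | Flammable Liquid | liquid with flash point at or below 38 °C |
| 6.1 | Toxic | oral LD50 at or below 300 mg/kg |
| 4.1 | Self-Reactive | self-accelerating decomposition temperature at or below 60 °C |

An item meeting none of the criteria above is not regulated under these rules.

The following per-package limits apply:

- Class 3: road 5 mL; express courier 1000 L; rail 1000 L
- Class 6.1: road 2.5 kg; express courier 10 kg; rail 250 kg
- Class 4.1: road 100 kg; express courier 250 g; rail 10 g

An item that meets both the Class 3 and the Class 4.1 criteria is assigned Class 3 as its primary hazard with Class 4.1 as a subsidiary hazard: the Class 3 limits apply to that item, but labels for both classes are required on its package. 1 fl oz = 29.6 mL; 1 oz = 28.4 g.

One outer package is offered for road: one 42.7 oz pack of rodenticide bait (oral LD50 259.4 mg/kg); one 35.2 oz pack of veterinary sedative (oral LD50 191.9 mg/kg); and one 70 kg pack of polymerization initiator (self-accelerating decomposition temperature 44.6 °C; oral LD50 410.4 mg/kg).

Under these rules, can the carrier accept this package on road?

Yes

With oral LD50 259.4 mg/kg (≤ 300 mg/kg), the rodenticide bait falls in Class 6.1.
Veterinary sedative: oral LD50 191.9 mg/kg ≤ 300 mg/kg → Class 6.1 (Toxic).
Self-accelerating decomposition temperature 44.6 °C meets the Class 4.1 criterion (Self-Reactive), so the polymerization initiator is Class 4.1.
Class 4.1 quantity: 70 kg.
70 kg ≤ 100 kg (road limit, Class 4.1) — within limit.
Total Class 6.1: (one 42.7 oz pack = 1212.68 g) + (one 35.2 oz pack = 999.68 g) = 2212.36 g.
2212.36 g is within the road limit of 2.5 kg for Class 6.1.
Every hazard class is within its road limit and no segregation rule is violated.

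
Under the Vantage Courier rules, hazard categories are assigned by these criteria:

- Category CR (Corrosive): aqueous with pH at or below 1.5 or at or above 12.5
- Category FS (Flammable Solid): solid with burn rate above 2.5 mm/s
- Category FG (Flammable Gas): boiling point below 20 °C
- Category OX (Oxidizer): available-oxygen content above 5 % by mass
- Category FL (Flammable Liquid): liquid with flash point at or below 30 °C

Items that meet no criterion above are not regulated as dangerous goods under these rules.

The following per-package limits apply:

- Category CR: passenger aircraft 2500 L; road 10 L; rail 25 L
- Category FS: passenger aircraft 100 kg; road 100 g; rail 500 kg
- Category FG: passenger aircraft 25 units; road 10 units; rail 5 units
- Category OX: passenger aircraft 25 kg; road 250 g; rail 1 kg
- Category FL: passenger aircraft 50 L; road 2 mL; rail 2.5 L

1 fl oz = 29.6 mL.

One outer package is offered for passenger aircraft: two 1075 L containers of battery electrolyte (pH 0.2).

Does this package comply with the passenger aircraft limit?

The battery electrolyte has pH 0.2, which is ≤ 1.5, so it is Category CR (Corrosive).
Category CR quantity: two 1075 L containers = 2150 L.
2150 L ≤ 2500 L (passenger aircraft limit, Category CR) — within limit.

Yes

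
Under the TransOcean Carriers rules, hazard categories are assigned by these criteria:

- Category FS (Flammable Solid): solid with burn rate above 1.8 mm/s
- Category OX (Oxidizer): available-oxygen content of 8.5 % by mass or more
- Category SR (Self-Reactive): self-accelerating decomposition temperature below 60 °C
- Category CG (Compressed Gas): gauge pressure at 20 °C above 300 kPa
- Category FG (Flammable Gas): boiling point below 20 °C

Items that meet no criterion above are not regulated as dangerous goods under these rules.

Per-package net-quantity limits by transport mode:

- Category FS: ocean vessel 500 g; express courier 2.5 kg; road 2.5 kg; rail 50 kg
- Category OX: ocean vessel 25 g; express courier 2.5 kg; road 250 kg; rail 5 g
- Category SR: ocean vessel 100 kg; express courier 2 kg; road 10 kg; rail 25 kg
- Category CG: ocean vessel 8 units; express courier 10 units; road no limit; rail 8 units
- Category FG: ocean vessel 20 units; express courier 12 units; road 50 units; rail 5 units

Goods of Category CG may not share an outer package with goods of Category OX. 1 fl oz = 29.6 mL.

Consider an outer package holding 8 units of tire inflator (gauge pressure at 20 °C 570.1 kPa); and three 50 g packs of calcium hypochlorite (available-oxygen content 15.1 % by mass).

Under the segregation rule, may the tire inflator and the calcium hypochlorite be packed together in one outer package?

Tire inflator: gauge pressure at 20 °C 570.1 kPa > 300 kPa → Category CG (Compressed Gas).
The calcium hypochlorite has available-oxygen content 15.1 % by mass, which is ≥ 8.5 % by mass, so it is Category OX (Oxidizer).
Category CG and Category OX may not share an outer package.

No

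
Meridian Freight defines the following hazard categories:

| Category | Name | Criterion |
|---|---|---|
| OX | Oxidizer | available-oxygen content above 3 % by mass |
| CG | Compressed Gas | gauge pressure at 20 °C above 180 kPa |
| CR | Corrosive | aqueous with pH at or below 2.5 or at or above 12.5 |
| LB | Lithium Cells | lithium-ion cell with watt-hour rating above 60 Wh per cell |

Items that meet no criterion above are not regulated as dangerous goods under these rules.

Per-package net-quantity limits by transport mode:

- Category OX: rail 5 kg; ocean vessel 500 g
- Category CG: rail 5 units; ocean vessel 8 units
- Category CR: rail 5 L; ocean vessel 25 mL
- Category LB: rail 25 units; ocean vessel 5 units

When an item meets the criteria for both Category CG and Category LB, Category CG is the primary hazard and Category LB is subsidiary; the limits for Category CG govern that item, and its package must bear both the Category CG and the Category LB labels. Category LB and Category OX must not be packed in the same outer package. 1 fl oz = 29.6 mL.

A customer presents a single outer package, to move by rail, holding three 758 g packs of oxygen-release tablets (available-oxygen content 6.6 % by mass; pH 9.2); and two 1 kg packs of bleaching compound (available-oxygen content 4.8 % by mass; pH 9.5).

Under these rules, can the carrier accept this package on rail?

Yes

Available-oxygen content 6.6 % by mass meets the Category OX criterion (Oxidizer), so the oxygen-release tablets are Category OX.
With available-oxygen content 4.8 % by mass (> 3 % by mass), the bleaching compound falls in Category OX.
Category OX net quantity: (three 758 g packs = 2.274 kg) + (two 1 kg packs = 2 kg) = 4.274 kg.
4.274 kg ≤ 5 kg (rail limit, Category OX) — within limit.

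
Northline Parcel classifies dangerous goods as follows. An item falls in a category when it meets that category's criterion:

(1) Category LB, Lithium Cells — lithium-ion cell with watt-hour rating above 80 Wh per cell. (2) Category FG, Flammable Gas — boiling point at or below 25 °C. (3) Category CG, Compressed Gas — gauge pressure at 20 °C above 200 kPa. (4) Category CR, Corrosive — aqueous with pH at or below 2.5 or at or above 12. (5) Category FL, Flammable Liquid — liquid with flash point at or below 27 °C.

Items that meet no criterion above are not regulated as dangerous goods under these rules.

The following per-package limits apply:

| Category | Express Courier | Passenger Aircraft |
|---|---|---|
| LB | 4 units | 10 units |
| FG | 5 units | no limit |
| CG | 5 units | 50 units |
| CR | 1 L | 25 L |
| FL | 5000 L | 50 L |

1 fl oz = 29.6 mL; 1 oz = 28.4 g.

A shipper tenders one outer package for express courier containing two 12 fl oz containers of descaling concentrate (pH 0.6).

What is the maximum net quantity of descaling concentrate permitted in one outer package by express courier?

With pH 0.6 (≤ 2.5), the descaling concentrate falls in Category CR.
The express courier limit for Category CR is 1 L.

1 L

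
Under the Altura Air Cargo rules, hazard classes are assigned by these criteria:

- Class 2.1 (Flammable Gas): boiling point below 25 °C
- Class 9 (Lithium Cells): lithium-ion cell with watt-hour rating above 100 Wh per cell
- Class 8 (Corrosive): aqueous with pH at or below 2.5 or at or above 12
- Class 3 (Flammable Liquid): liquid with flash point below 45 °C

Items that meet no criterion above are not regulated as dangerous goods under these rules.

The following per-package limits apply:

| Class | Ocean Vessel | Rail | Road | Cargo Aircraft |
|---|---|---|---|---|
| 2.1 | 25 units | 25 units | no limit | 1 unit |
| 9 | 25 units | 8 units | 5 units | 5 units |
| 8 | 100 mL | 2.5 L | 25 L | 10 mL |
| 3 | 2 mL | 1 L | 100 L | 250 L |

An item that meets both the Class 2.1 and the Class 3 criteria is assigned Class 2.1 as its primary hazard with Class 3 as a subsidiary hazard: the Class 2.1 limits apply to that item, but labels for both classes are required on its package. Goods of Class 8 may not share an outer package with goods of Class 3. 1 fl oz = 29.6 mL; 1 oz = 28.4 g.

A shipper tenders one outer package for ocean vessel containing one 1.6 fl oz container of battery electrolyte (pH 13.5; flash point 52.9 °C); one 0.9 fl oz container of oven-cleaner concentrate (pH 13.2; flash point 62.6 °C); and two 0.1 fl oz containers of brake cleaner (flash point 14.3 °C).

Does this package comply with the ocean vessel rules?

Battery electrolyte: pH 13.5 ≥ 12 → Class 8 (Corrosive).
The oven-cleaner concentrate has pH 13.2, which is ≥ 12, so it is Class 8 (Corrosive).
With flash point 14.3 °C (< 45 °C), the brake cleaner falls in Class 3.
Class 8 net quantity: (one 1.6 fl oz container = 47.36 mL) + (one 0.9 fl oz container = 26.64 mL) = 74 mL.
That is within the Class 8 ocean vessel limit of 100 mL.
Class 3 quantity: two 0.1 fl oz containers = 5.92 mL.
5.92 mL exceeds the ocean vessel limit of 2 mL for Class 3.
Class 8 and Class 3 may not share an outer package.

No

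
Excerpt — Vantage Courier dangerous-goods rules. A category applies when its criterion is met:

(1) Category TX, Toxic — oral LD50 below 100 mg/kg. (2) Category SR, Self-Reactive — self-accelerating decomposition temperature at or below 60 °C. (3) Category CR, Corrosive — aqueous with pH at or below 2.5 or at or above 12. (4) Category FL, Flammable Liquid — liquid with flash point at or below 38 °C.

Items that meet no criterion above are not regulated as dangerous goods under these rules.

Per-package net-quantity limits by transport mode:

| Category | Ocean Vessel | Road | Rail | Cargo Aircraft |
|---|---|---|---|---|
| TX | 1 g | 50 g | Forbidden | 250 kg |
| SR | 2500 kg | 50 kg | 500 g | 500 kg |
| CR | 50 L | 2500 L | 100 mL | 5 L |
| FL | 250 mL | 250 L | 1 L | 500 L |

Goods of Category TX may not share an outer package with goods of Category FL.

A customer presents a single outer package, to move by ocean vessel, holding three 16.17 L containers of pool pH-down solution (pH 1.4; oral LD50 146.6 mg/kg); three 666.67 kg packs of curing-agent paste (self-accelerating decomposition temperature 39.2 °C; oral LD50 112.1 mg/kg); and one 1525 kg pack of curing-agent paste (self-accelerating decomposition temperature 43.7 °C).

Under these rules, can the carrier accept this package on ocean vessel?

No

pH 1.4 meets the Category CR criterion (Corrosive), so the pool pH-down solution is Category CR.
The curing-agent paste has self-accelerating decomposition temperature 39.2 °C, which is ≤ 60 °C, so it is Category SR (Self-Reactive).
Curing-agent paste: self-accelerating decomposition temperature 43.7 °C ≤ 60 °C → Category SR (Self-Reactive).
Total Category SR: (three 666.67 kg packs = 2000.01 kg) + 1525 kg = 3525.01 kg.
3525.01 kg > 2500 kg (ocean vessel limit, Category SR) — over the limit.
Category CR quantity: three 16.17 L containers = 48.51 L.
48.51 L ≤ 50 L (ocean vessel limit, Category CR) — within limit.
The segregation rule (Category TX with Category FL) does not apply to Category SR with Category CR.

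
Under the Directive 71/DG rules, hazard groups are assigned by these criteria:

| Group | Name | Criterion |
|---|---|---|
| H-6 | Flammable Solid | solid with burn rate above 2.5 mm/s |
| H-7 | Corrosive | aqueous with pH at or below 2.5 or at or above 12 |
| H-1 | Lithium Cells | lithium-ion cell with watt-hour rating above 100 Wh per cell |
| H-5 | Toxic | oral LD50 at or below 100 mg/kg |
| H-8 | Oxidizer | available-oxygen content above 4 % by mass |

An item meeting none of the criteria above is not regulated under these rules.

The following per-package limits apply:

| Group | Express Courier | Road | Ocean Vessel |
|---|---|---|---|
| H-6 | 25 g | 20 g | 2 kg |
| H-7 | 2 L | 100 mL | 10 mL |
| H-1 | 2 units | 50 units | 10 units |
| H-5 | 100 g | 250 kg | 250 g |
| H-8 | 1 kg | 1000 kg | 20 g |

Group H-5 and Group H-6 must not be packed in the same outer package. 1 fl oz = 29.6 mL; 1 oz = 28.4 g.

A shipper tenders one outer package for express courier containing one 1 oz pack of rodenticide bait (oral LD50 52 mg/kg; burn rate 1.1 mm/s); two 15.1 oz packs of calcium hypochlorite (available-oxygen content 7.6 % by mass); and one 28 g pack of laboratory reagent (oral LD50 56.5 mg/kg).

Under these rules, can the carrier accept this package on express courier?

With oral LD50 52 mg/kg (≤ 100 mg/kg), the rodenticide bait falls in Group H-5.
The calcium hypochlorite has available-oxygen content 7.6 % by mass, which is > 4 % by mass, so it is Group H-8 (Oxidizer).
Oral LD50 56.5 mg/kg meets the Group H-5 criterion (Toxic), so the laboratory reagent is Group H-5.
Group H-5 net quantity: (one 1 oz pack = 28.4 g) + 28 g = 56.4 g.
That is within the Group H-5 express courier limit of 100 g.
Group H-8 quantity: two 15.1 oz packs = 857.68 g.
That is within the Group H-8 express courier limit of 1 kg.
The segregation rule (Group H-5 with Group H-6) does not apply to Group H-5 with Group H-8.
Every hazard group is within its express courier limit and no segregation rule is violated.

Yes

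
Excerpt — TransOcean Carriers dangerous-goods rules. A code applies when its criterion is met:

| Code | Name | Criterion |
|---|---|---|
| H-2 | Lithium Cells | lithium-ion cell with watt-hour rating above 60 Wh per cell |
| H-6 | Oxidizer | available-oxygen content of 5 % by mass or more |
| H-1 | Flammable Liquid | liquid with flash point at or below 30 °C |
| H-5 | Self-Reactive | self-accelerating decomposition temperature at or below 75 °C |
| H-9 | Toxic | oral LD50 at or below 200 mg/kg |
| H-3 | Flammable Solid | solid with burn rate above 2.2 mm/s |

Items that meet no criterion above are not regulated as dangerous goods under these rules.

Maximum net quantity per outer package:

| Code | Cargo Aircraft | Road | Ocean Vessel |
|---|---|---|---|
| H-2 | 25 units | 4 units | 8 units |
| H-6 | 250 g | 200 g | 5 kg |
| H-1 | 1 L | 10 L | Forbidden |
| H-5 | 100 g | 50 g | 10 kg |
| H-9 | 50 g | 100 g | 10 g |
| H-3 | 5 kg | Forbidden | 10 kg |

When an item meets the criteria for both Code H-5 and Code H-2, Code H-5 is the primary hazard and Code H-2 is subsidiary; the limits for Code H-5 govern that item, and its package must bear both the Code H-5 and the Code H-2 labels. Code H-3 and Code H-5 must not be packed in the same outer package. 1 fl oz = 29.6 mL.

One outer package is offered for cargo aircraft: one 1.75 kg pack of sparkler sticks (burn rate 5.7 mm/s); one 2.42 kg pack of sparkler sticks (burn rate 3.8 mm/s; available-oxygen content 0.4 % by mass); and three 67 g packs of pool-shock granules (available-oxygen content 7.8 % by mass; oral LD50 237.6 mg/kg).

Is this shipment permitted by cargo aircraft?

Yes

The sparkler sticks have burn rate 5.7 mm/s, which is > 2.2 mm/s, so they are Code H-3 (Flammable Solid).
Burn rate 3.8 mm/s meets the Code H-3 criterion (Flammable Solid), so the sparkler sticks are Code H-3.
The pool-shock granules have available-oxygen content 7.8 % by mass, which is ≥ 5 % by mass, so they are Code H-6 (Oxidizer).
Code H-6 quantity: three 67 g packs = 201 g.
201 g is within the cargo aircraft limit of 250 g for Code H-6.
Code H-3 net quantity: 1.75 kg + 2.42 kg = 4.17 kg.
4.17 kg ≤ 5 kg (cargo aircraft limit, Code H-3) — within limit.
The segregation rule (Code H-3 with Code H-5) does not apply to Code H-6 with Code H-3.
Every hazard code is within its cargo aircraft limit and no segregation rule is violated.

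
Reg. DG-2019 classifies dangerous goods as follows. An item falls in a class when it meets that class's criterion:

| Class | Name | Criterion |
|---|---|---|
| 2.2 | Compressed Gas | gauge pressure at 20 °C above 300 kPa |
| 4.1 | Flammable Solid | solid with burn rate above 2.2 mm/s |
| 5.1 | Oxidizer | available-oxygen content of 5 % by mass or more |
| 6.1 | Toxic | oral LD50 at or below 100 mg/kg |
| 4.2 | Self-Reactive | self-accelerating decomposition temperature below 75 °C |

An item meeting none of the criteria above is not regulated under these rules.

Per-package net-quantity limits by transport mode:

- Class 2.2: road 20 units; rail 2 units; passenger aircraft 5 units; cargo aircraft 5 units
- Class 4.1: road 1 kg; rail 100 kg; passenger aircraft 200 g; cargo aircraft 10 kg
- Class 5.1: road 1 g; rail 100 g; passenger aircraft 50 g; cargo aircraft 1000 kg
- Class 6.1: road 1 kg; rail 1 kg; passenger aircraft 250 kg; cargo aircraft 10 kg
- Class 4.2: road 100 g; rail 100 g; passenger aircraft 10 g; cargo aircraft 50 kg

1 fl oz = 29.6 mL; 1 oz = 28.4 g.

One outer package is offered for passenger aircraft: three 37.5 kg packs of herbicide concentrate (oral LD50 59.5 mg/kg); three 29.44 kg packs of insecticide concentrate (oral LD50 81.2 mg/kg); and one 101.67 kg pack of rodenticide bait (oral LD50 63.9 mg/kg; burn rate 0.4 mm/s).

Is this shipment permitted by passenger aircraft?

The herbicide concentrate has oral LD50 59.5 mg/kg, which is ≤ 100 mg/kg, so it is Class 6.1 (Toxic).
Insecticide concentrate: oral LD50 81.2 mg/kg ≤ 100 mg/kg → Class 6.1 (Toxic).
Rodenticide bait: oral LD50 63.9 mg/kg ≤ 100 mg/kg → Class 6.1 (Toxic).
Class 6.1 net quantity: (three 37.5 kg packs = 112.5 kg) + (three 29.44 kg packs = 88.32 kg) + 101.67 kg = 302.49 kg.
302.49 kg > 250 kg (passenger aircraft limit, Class 6.1) — over the limit.

No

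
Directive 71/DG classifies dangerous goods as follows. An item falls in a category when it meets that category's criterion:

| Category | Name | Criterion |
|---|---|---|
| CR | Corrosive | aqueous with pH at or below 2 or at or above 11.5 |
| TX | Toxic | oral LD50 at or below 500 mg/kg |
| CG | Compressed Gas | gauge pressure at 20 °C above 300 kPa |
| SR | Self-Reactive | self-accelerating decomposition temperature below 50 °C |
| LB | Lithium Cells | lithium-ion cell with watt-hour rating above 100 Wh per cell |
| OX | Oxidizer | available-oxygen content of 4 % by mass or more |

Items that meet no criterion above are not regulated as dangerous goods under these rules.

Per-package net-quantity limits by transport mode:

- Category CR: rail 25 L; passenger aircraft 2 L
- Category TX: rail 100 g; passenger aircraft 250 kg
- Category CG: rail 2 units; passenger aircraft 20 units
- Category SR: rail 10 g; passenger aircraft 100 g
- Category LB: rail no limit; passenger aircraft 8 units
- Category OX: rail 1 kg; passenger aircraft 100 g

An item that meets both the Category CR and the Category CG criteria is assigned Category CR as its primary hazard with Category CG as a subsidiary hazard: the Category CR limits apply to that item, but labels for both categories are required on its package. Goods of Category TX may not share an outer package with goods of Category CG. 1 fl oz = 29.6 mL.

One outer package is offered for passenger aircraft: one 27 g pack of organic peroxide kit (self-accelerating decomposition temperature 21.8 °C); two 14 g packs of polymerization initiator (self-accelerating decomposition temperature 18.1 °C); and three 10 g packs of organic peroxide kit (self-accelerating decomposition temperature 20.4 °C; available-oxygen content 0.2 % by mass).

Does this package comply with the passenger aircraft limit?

With self-accelerating decomposition temperature 21.8 °C (< 50 °C), the organic peroxide kit falls in Category SR.
Polymerization initiator: self-accelerating decomposition temperature 18.1 °C < 50 °C → Category SR (Self-Reactive).
The organic peroxide kit has self-accelerating decomposition temperature 20.4 °C, which is < 50 °C, so it is Category SR (Self-Reactive).
Category SR net quantity: 27 g + (two 14 g packs = 28 g) + (three 10 g packs = 30 g) = 85 g.
That is within the Category SR passenger aircraft limit of 100 g.

Yes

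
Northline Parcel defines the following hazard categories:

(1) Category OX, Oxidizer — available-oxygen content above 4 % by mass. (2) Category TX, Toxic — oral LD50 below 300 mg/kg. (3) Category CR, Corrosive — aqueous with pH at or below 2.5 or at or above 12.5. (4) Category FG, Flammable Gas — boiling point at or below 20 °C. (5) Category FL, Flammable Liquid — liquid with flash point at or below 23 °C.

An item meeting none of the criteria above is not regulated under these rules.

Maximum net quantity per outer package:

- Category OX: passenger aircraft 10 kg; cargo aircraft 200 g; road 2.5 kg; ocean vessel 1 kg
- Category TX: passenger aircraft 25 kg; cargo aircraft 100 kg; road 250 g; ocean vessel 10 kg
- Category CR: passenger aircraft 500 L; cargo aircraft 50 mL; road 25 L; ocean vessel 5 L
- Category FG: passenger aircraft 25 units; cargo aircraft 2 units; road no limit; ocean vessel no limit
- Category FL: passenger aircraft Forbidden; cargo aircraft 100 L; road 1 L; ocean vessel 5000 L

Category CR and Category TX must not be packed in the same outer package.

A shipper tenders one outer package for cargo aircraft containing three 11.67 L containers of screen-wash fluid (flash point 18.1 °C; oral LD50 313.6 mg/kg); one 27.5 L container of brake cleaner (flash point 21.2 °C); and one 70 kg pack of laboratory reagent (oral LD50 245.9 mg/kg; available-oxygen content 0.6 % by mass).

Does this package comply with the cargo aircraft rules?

Yes

The screen-wash fluid has flash point 18.1 °C, which is ≤ 23 °C, so it is Category FL (Flammable Liquid).
Flash point 21.2 °C meets the Category FL criterion (Flammable Liquid), so the brake cleaner is Category FL.
The laboratory reagent has oral LD50 245.9 mg/kg, which is < 300 mg/kg, so it is Category TX (Toxic).
Category FL net quantity: (three 11.67 L containers = 35.01 L) + 27.5 L = 62.51 L.
That is within the Category FL cargo aircraft limit of 100 L.
Category TX quantity: 70 kg.
That is within the Category TX cargo aircraft limit of 100 kg.
The segregation rule (Category CR with Category TX) does not apply to Category FL with Category TX.
Every hazard category is within its cargo aircraft limit and no segregation rule is violated.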